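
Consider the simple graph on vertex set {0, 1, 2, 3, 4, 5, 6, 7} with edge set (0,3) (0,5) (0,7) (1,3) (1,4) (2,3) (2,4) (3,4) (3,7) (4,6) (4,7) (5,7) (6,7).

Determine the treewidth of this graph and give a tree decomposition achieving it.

Treewidth 2.
One such decomposition:
Bags: B1 = {3, 4, 7}  B2 = {1, 3, 4}  B3 = {0, 3, 7}  B4 = {0, 5, 7}  B5 = {2, 3, 4}  B6 = {4, 6, 7}
Tree: B1–B2, B1–B3, B3–B4, B2–B5, B1–B6

Every bag has size at most 3, so the width is 3 − 1 = 2 and tw(G) ≤ 2. For the lower bound, the 3 vertices {0, 3, 7} are pairwise adjacent, and any tree decomposition puts a clique entirely inside one bag — forcing width ≥ 2. Therefore the treewidth is 2.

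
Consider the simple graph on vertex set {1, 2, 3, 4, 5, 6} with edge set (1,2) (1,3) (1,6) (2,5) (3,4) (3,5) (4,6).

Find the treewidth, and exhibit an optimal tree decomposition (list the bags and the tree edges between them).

Treewidth 2.
One optimal decomposition is:
Bags: B1 = {2, 3, 5}  B2 = {1, 2, 3}  B3 = {1, 3, 4}  B4 = {1, 4, 6}
Tree: B1–B2, B2–B3, B3–B4

Every bag has size at most 3, so the width is 3 − 1 = 2 and tw(G) ≤ 2. The edges 5–2–1–3–5 form a cycle, so G is not a tree and its treewidth is at least 2. Hence tw(G) = 2 exactly.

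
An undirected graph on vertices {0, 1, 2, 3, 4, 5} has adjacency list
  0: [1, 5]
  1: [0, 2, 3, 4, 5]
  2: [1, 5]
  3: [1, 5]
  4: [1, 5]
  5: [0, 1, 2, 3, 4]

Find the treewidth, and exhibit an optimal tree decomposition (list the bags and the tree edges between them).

Treewidth 2.
One such decomposition:
Bags: B1 = {1, 4, 5}  B2 = {1, 2, 5}  B3 = {1, 3, 5}  B4 = {0, 1, 5}
Tree: B1–B2, B2–B3, B1–B4

Each bag holds 3 vertices, so the decomposition has width 2, which upper-bounds the treewidth. For the lower bound, the 3 vertices {0, 1, 5} are pairwise adjacent, and any tree decomposition puts a clique entirely inside one bag — forcing width ≥ 2. Hence tw(G) = 2 exactly.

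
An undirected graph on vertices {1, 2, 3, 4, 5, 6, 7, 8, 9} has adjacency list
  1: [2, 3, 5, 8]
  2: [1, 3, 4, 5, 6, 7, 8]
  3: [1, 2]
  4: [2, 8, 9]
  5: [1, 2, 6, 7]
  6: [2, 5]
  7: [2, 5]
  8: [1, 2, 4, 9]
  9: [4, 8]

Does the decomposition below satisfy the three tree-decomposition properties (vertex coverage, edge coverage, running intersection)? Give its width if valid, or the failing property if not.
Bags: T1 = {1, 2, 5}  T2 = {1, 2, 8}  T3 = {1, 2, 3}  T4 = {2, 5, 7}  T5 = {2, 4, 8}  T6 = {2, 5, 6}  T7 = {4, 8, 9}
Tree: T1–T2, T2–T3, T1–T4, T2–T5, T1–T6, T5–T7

Yes; width 2.

Vertex coverage: the bags together contain {1, 2, 3, 4, 5, 6, 7, 8, 9}, the full vertex set. Edge coverage: each edge of G has both endpoints in at least one bag. Running intersection: for every vertex, the bags containing it form a connected subtree. All three properties hold, so this is a valid tree decomposition of width max|bag| − 1 = 2, and hence tw(G) ≤ 2.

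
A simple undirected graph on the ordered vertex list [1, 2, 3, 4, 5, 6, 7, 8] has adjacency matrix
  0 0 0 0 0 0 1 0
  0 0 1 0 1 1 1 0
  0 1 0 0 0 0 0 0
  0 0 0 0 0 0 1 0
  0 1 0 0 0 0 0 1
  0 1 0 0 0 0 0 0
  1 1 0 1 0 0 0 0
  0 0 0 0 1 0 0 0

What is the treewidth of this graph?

A width-1 tree decomposition is:
Bags: B1 = {2, 7}  B2 = {1, 7}  B3 = {2, 3}  B4 = {2, 5}  B5 = {2, 6}  B6 = {4, 7}  B7 = {5, 8}
Tree: B1–B2, B1–B3, B3–B4, B1–B5, B1–B6, B4–B7
Every bag has size at most 2, so the width is 2 − 1 = 1 and tw(G) ≤ 1. Any graph with an edge has treewidth ≥ 1, and G has the edge 7–2. Hence tw(G) = 1 exactly.

1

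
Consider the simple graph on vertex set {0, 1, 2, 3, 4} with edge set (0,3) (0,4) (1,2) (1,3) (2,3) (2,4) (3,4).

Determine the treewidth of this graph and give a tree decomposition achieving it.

Every bag has size at most 3, so the width is 3 − 1 = 2 and tw(G) ≤ 2. Conversely, {0, 3, 4} is a clique of size 3, and the vertices of any clique must share a bag in every tree decomposition; so some bag has ≥ 3 vertices and tw(G) ≥ 2. Combining the bounds, tw(G) = 2.

Treewidth 2.
Bags: B1 = {2, 3, 4}  B2 = {1, 2, 3}  B3 = {0, 3, 4}
Tree: B1–B2, B1–B3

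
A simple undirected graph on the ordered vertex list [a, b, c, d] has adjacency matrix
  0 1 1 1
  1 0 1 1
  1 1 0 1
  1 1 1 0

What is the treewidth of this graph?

3

A width-3 tree decomposition is:
Bags: B1 = {a, b, c, d}
Tree: (single bag)
With just one bag of size 4, the width is 4 − 1 = 3, so tw(G) ≤ 3. On the other hand G contains the 4-clique {a, b, c, d}. A clique must lie in a single bag of any decomposition, so no decomposition can have width below 3. Therefore the treewidth is 3.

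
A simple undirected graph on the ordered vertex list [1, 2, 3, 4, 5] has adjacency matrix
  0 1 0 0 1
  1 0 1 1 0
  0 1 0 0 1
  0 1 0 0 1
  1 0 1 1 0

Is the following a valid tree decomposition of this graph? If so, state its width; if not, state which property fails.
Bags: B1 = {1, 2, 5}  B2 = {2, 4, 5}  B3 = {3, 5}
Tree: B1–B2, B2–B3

A tree decomposition must satisfy three properties: every vertex lies in some bag; for every edge, both endpoints lie together in some bag; and for every vertex, the bags containing it form a connected subtree. Here edge (2,3) lies in no bag, so the decomposition is invalid.

No — edge (2,3) lies in no bag.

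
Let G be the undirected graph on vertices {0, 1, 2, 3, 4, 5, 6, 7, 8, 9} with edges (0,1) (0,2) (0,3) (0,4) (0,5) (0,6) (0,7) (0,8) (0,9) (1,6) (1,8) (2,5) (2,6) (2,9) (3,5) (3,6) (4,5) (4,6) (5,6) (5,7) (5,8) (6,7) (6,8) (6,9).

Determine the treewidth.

3

A width-3 tree decomposition is:
Bags: B1 = {0, 5, 6, 7}  B2 = {0, 5, 6, 8}  B3 = {0, 4, 5, 6}  B4 = {0, 1, 6, 8}  B5 = {0, 2, 5, 6}  B6 = {0, 2, 6, 9}  B7 = {0, 3, 5, 6}
Tree: B1–B2, B2–B3, B2–B4, B1–B5, B5–B6, B3–B7
Each bag holds 4 vertices, so the decomposition has width 3, which upper-bounds the treewidth. On the other hand G contains the 4-clique {0, 1, 6, 8}. A clique must lie in a single bag of any decomposition, so no decomposition can have width below 3. Combining the bounds, tw(G) = 3.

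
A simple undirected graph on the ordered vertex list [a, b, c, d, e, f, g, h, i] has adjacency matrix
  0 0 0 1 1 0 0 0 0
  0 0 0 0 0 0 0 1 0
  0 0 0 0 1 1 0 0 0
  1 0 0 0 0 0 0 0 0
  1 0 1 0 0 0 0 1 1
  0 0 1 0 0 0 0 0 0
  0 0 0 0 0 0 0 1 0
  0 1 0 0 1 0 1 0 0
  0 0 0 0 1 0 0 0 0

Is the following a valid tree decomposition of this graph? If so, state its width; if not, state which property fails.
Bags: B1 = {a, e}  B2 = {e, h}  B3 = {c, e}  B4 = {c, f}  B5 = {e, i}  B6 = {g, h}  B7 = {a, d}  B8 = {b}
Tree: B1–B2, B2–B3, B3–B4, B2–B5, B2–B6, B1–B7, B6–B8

No — edge (h,b) lies in no bag.

A tree decomposition must satisfy three properties: every vertex lies in some bag; for every edge, both endpoints lie together in some bag; and for every vertex, the bags containing it form a connected subtree. Here edge (h,b) lies in no bag, so the decomposition is invalid.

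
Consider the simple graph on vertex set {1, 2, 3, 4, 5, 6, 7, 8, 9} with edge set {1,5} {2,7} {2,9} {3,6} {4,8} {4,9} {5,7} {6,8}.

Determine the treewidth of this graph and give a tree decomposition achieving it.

The largest bag has 2 vertices, giving width 1; this decomposition certifies tw(G) ≤ 1. Since G has at least one edge (e.g. 3–6), it is not an edgeless graph, so tw(G) ≥ 1. Combining the bounds, tw(G) = 1.

Treewidth 1.
One such decomposition:
Bags: B1 = {3, 6}  B2 = {6, 8}  B3 = {4, 8}  B4 = {4, 9}  B5 = {2, 9}  B6 = {2, 7}  B7 = {5, 7}  B8 = {1, 5}
Tree: B1–B2, B2–B3, B3–B4, B4–B5, B5–B6, B6–B7, B7–B8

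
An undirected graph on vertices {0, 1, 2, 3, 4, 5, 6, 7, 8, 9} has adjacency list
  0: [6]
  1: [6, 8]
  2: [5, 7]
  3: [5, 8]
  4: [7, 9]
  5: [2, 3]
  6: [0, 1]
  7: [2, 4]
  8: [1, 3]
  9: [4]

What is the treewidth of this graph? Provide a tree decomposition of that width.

Treewidth 1.
One optimal decomposition is:
Bags: B1 = {4, 9}  B2 = {4, 7}  B3 = {2, 7}  B4 = {2, 5}  B5 = {3, 5}  B6 = {3, 8}  B7 = {1, 8}  B8 = {1, 6}  B9 = {0, 6}
Tree: B1–B2, B2–B3, B3–B4, B4–B5, B5–B6, B6–B7, B7–B8, B8–B9

Each bag holds 2 vertices, so the decomposition has width 1, which upper-bounds the treewidth. Any graph with an edge has treewidth ≥ 1, and G has the edge 9–4. Combining the bounds, tw(G) = 1.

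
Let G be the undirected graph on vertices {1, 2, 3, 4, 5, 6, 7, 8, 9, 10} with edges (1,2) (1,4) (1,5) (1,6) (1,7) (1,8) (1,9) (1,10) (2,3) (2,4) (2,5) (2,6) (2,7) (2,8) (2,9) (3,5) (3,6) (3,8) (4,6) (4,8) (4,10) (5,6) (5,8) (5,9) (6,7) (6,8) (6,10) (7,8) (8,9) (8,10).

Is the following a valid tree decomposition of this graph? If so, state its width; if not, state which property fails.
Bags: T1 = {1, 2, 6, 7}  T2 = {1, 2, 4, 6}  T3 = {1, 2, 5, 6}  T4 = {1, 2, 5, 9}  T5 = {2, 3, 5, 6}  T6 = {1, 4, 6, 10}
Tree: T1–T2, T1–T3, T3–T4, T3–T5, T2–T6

No — vertex 8 appears in no bag.

A tree decomposition must satisfy three properties: every vertex lies in some bag; for every edge, both endpoints lie together in some bag; and for every vertex, the bags containing it form a connected subtree. Here vertex 8 appears in no bag, so the decomposition is invalid.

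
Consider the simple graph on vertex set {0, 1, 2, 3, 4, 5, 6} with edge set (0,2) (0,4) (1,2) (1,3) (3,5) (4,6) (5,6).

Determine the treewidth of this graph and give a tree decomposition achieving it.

Treewidth 2.
One optimal decomposition is:
Bags: B1 = {1, 3, 5}  B2 = {1, 2, 5}  B3 = {0, 2, 5}  B4 = {0, 4, 5}  B5 = {4, 5, 6}
Tree: B1–B2, B2–B3, B3–B4, B4–B5

Every bag has size at most 3, so the width is 3 − 1 = 2 and tw(G) ≤ 2. Since 5–3–1–2–0–4–6–5 is a cycle in G, G is not acyclic. Forests are exactly the graphs of treewidth ≤ 1, so tw(G) ≥ 2. Hence tw(G) = 2 exactly.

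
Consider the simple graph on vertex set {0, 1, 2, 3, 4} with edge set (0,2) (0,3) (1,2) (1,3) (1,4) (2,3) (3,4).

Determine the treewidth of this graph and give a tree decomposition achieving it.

Treewidth 2.
Bags: B1 = {1, 2, 3}  B2 = {1, 3, 4}  B3 = {0, 2, 3}
Tree: B1–B2, B1–B3

Each bag holds 3 vertices, so the decomposition has width 2, which upper-bounds the treewidth. For the lower bound, the 3 vertices {0, 2, 3} are pairwise adjacent, and any tree decomposition puts a clique entirely inside one bag — forcing width ≥ 2. Therefore the treewidth is 2.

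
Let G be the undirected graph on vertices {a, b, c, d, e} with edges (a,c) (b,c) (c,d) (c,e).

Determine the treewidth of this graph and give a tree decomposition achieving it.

Treewidth 1.
One such decomposition:
Bags: B1 = {c, e}  B2 = {a, c}  B3 = {b, c}  B4 = {c, d}
Tree: B1–B2, B2–B3, B3–B4

The largest bag has 2 vertices, giving width 1; this decomposition certifies tw(G) ≤ 1. Any graph with an edge has treewidth ≥ 1, and G has the edge e–c. Hence tw(G) = 1 exactly.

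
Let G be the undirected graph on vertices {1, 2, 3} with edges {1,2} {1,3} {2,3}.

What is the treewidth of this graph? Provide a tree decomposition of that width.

Treewidth 2.
One optimal decomposition is:
Bags: B1 = {1, 2, 3}
Tree: (single bag)

With just one bag of size 3, the width is 3 − 1 = 2, so tw(G) ≤ 2. On the other hand G contains the 3-clique {1, 2, 3}. A clique must lie in a single bag of any decomposition, so no decomposition can have width below 2. Hence tw(G) = 2 exactly.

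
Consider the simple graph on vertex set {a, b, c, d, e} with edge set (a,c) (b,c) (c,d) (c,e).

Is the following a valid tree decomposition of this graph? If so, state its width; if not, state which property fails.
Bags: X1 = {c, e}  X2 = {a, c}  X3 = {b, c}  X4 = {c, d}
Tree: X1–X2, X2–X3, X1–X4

Yes; width 1.

Every vertex of G appears in some bag (union = {a, b, c, d, e}); every edge is covered by a bag; and for each vertex v the set of bags containing v is connected in the bag tree. The decomposition is therefore valid. The largest bag has 2 vertices, so the width is 1.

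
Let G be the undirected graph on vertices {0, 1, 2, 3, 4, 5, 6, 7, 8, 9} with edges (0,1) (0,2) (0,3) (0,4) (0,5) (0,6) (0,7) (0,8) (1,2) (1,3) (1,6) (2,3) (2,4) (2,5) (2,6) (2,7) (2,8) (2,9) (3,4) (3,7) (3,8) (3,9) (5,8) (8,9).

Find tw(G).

A width-3 tree decomposition is:
Bags: B1 = {0, 2, 3, 8}  B2 = {0, 2, 3, 7}  B3 = {0, 1, 2, 3}  B4 = {0, 2, 5, 8}  B5 = {0, 1, 2, 6}  B6 = {0, 2, 3, 4}  B7 = {2, 3, 8, 9}
Tree: B1–B2, B2–B3, B1–B4, B3–B5, B2–B6, B1–B7
The largest bag has 4 vertices, giving width 3; this decomposition certifies tw(G) ≤ 3. On the other hand G contains the 4-clique {0, 2, 3, 8}. A clique must lie in a single bag of any decomposition, so no decomposition can have width below 3. Therefore the treewidth is 3.

3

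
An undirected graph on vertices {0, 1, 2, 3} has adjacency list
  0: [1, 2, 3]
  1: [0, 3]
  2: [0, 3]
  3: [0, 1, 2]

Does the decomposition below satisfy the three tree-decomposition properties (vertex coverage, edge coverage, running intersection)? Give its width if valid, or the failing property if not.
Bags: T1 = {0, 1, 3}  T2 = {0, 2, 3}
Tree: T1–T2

Vertex coverage: the bags together contain {0, 1, 2, 3}, the full vertex set. Edge coverage: each edge of G has both endpoints in at least one bag. Running intersection: for every vertex, the bags containing it form a connected subtree. All three properties hold, so this is a valid tree decomposition of width max|bag| − 1 = 2, and hence tw(G) ≤ 2.

Yes; width 2.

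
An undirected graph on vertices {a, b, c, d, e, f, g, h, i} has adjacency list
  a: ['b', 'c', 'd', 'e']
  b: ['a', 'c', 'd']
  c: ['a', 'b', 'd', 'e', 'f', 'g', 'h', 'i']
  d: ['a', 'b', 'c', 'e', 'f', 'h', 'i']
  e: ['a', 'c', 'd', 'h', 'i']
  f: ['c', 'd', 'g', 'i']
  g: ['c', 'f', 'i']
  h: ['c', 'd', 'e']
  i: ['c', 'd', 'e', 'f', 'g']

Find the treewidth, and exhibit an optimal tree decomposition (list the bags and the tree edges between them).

Treewidth 3.
Bags: B1 = {c, d, f, i}  B2 = {c, d, e, i}  B3 = {c, f, g, i}  B4 = {a, c, d, e}  B5 = {c, d, e, h}  B6 = {a, b, c, d}
Tree: B1–B2, B1–B3, B2–B4, B2–B5, B4–B6

Each bag holds 4 vertices, so the decomposition has width 3, which upper-bounds the treewidth. Conversely, {c, d, e, h} is a clique of size 4, and the vertices of any clique must share a bag in every tree decomposition; so some bag has ≥ 4 vertices and tw(G) ≥ 3. Hence tw(G) = 3 exactly.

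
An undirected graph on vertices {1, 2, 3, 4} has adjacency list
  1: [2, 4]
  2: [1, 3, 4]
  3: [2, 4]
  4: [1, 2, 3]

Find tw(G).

A width-2 tree decomposition is:
Bags: B1 = {1, 2, 4}  B2 = {2, 3, 4}
Tree: B1–B2
Every bag has size at most 3, so the width is 3 − 1 = 2 and tw(G) ≤ 2. Conversely, {1, 2, 4} is a clique of size 3, and the vertices of any clique must share a bag in every tree decomposition; so some bag has ≥ 3 vertices and tw(G) ≥ 2. Combining the bounds, tw(G) = 2.

2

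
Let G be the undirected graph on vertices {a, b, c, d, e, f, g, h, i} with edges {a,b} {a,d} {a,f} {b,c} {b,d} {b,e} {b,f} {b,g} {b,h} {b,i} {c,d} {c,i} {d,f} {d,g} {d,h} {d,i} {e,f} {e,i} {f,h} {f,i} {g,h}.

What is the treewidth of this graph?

A width-3 tree decomposition is:
Bags: B1 = {a, b, d, f}  B2 = {b, d, f, i}  B3 = {b, c, d, i}  B4 = {b, e, f, i}  B5 = {b, d, f, h}  B6 = {b, d, g, h}
Tree: B1–B2, B2–B3, B2–B4, B2–B5, B5–B6
Each bag holds 4 vertices, so the decomposition has width 3, which upper-bounds the treewidth. For the lower bound, the 4 vertices {b, d, g, h} are pairwise adjacent, and any tree decomposition puts a clique entirely inside one bag — forcing width ≥ 3. Combining the bounds, tw(G) = 3.

3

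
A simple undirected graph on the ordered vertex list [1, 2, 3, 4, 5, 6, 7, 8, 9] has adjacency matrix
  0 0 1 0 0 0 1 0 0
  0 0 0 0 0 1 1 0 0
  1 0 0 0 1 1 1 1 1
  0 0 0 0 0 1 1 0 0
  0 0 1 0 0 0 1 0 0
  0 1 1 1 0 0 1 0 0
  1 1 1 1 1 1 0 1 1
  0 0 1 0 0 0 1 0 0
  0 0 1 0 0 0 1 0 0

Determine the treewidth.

2

A width-2 tree decomposition is:
Bags: B1 = {3, 6, 7}  B2 = {4, 6, 7}  B3 = {3, 7, 8}  B4 = {1, 3, 7}  B5 = {3, 7, 9}  B6 = {3, 5, 7}  B7 = {2, 6, 7}
Tree: B1–B2, B1–B3, B1–B4, B3–B5, B5–B6, B2–B7
Each bag holds 3 vertices, so the decomposition has width 2, which upper-bounds the treewidth. Conversely, {2, 6, 7} is a clique of size 3, and the vertices of any clique must share a bag in every tree decomposition; so some bag has ≥ 3 vertices and tw(G) ≥ 2. Combining the bounds, tw(G) = 2.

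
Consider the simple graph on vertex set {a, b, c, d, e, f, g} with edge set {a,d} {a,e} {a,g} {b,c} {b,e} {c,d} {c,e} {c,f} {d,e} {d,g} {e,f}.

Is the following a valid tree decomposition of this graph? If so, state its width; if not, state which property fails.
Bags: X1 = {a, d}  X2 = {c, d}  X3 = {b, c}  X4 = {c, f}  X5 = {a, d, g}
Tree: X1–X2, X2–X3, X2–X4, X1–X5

No — vertex e appears in no bag.

A tree decomposition must satisfy three properties: every vertex lies in some bag; for every edge, both endpoints lie together in some bag; and for every vertex, the bags containing it form a connected subtree. Here vertex e appears in no bag, so the decomposition is invalid.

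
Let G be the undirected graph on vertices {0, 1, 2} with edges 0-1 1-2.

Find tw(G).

A width-1 tree decomposition is:
Bags: B1 = {1, 2}  B2 = {0, 1}
Tree: B1–B2
Every bag has size at most 2, so the width is 2 − 1 = 1 and tw(G) ≤ 1. G has an edge, so its treewidth is at least 1. Therefore the treewidth is 1.

1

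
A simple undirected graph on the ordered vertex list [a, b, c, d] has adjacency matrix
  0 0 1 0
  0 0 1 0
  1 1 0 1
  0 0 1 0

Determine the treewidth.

1

A width-1 tree decomposition is:
Bags: B1 = {b, c}  B2 = {a, c}  B3 = {c, d}
Tree: B1–B2, B1–B3
Every bag has size at most 2, so the width is 2 − 1 = 1 and tw(G) ≤ 1. Any graph with an edge has treewidth ≥ 1, and G has the edge b–c. Therefore the treewidth is 1.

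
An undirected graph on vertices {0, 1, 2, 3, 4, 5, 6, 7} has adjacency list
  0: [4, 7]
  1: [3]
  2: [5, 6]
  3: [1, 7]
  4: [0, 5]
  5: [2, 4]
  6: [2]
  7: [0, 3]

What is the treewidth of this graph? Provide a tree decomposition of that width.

Treewidth 1.
Bags: B1 = {2, 6}  B2 = {2, 5}  B3 = {4, 5}  B4 = {0, 4}  B5 = {0, 7}  B6 = {3, 7}  B7 = {1, 3}
Tree: B1–B2, B2–B3, B3–B4, B4–B5, B5–B6, B6–B7

Every bag has size at most 2, so the width is 2 − 1 = 1 and tw(G) ≤ 1. Any graph with an edge has treewidth ≥ 1, and G has the edge 6–2. Therefore the treewidth is 1.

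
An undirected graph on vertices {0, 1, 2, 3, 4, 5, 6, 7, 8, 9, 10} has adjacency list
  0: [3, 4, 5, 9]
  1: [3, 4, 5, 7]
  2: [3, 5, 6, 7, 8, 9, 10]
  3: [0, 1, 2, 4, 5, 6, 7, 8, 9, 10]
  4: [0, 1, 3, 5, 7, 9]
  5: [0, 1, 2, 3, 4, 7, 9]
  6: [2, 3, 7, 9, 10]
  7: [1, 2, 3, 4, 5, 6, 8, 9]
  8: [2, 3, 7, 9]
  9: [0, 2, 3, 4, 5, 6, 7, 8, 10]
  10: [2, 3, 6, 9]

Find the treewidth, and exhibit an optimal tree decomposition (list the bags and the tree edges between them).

Treewidth 4.
Bags: B1 = {3, 4, 5, 7, 9}  B2 = {2, 3, 5, 7, 9}  B3 = {2, 3, 7, 8, 9}  B4 = {2, 3, 6, 7, 9}  B5 = {2, 3, 6, 9, 10}  B6 = {1, 3, 4, 5, 7}  B7 = {0, 3, 4, 5, 9}
Tree: B1–B2, B2–B3, B3–B4, B4–B5, B1–B6, B1–B7

Each bag holds 5 vertices, so the decomposition has width 4, which upper-bounds the treewidth. Conversely, {1, 3, 4, 5, 7} is a clique of size 5, and the vertices of any clique must share a bag in every tree decomposition; so some bag has ≥ 5 vertices and tw(G) ≥ 4. The upper and lower bounds meet at 4, so that is the treewidth.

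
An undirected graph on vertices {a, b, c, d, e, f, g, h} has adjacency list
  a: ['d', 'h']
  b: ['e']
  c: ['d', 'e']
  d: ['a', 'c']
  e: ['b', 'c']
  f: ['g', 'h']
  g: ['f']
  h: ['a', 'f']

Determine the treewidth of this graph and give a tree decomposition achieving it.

Treewidth 1.
One such decomposition:
Bags: B1 = {b, e}  B2 = {c, e}  B3 = {c, d}  B4 = {a, d}  B5 = {a, h}  B6 = {f, h}  B7 = {f, g}
Tree: B1–B2, B2–B3, B3–B4, B4–B5, B5–B6, B6–B7

The largest bag has 2 vertices, giving width 1; this decomposition certifies tw(G) ≤ 1. G has an edge, so its treewidth is at least 1. Hence tw(G) = 1 exactly.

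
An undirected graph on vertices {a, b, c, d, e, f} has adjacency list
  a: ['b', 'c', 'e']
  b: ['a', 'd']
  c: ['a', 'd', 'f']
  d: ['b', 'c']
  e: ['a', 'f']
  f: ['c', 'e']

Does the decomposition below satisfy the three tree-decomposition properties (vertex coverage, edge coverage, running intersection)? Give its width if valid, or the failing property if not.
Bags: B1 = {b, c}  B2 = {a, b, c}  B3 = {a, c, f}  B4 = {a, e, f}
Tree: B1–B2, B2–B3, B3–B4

No — vertex d appears in no bag.

A tree decomposition must satisfy three properties: every vertex lies in some bag; for every edge, both endpoints lie together in some bag; and for every vertex, the bags containing it form a connected subtree. Here vertex d appears in no bag, so the decomposition is invalid.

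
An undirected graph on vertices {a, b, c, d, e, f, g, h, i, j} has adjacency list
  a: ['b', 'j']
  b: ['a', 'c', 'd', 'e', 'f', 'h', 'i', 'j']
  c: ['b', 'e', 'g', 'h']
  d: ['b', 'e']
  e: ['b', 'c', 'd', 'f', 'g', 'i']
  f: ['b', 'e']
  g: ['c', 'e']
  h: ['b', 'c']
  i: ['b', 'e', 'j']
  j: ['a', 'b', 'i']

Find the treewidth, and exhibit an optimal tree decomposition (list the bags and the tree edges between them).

Treewidth 2.
One such decomposition:
Bags: B1 = {b, e, i}  B2 = {b, e, f}  B3 = {b, c, e}  B4 = {b, d, e}  B5 = {b, c, h}  B6 = {b, i, j}  B7 = {c, e, g}  B8 = {a, b, j}
Tree: B1–B2, B2–B3, B2–B4, B3–B5, B1–B6, B3–B7, B6–B8

Each bag holds 3 vertices, so the decomposition has width 2, which upper-bounds the treewidth. Conversely, {c, e, g} is a clique of size 3, and the vertices of any clique must share a bag in every tree decomposition; so some bag has ≥ 3 vertices and tw(G) ≥ 2. The upper and lower bounds meet at 2, so that is the treewidth.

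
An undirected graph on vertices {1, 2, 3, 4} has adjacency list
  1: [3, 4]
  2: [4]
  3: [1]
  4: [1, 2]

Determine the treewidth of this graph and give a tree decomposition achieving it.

Treewidth 1.
One optimal decomposition is:
Bags: B1 = {1, 4}  B2 = {1, 3}  B3 = {2, 4}
Tree: B1–B2, B1–B3

Every bag has size at most 2, so the width is 2 − 1 = 1 and tw(G) ≤ 1. Since G has at least one edge (e.g. 1–4), it is not an edgeless graph, so tw(G) ≥ 1. Therefore the treewidth is 1.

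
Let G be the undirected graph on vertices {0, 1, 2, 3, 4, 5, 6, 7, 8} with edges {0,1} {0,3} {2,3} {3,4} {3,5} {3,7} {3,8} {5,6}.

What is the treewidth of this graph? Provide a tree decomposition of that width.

Treewidth 1.
One such decomposition:
Bags: B1 = {3, 8}  B2 = {0, 3}  B3 = {3, 4}  B4 = {3, 7}  B5 = {2, 3}  B6 = {3, 5}  B7 = {5, 6}  B8 = {0, 1}
Tree: B1–B2, B1–B3, B3–B4, B4–B5, B5–B6, B6–B7, B2–B8

Every bag has size at most 2, so the width is 2 − 1 = 1 and tw(G) ≤ 1. Any graph with an edge has treewidth ≥ 1, and G has the edge 3–8. Hence tw(G) = 1 exactly.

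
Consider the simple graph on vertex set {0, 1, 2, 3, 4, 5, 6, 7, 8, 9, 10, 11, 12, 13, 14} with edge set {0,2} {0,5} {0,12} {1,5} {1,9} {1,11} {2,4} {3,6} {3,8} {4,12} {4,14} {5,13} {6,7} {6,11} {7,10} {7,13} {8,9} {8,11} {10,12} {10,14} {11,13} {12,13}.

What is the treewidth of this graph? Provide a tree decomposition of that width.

The largest bag has 4 vertices, giving width 3; this decomposition certifies tw(G) ≤ 3. For the lower bound: the 4 vertex sets {3,8,9}, {1}, {11}, {5,6,7,13} are disjoint, each induces a connected subgraph, and every pair is joined by at least one edge of G. Contracting each set to a single vertex therefore yields K_{4} as a minor, and since treewidth is minor-monotone, tw(G) ≥ tw(K_{4}) = 3. The upper and lower bounds meet at 3, so that is the treewidth.

Treewidth 3.
Bags: B1 = {1, 3, 8, 9}  B2 = {1, 3, 8, 11}  B3 = {1, 3, 6, 11}  B4 = {1, 5, 6, 11}  B5 = {5, 6, 11, 13}  B6 = {5, 6, 7, 13}  B7 = {0, 5, 7, 13}  B8 = {0, 7, 12, 13}  B9 = {0, 7, 10, 12}  B10 = {0, 2, 10, 12}  B11 = {2, 4, 10, 12}  B12 = {2, 4, 10, 14}
Tree: B1–B2, B2–B3, B3–B4, B4–B5, B5–B6, B6–B7, B7–B8, B8–B9, B9–B10, B10–B11, B11–B12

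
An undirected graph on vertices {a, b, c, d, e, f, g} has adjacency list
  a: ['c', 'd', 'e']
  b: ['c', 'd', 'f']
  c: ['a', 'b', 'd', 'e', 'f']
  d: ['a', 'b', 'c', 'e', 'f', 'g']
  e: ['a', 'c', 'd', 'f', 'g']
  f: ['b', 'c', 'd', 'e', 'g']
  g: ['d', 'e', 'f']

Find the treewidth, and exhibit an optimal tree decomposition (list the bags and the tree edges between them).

Treewidth 3.
One such decomposition:
Bags: B1 = {a, c, d, e}  B2 = {c, d, e, f}  B3 = {d, e, f, g}  B4 = {b, c, d, f}
Tree: B1–B2, B2–B3, B2–B4

The largest bag has 4 vertices, giving width 3; this decomposition certifies tw(G) ≤ 3. For the lower bound, the 4 vertices {a, c, d, e} are pairwise adjacent, and any tree decomposition puts a clique entirely inside one bag — forcing width ≥ 3. Therefore the treewidth is 3.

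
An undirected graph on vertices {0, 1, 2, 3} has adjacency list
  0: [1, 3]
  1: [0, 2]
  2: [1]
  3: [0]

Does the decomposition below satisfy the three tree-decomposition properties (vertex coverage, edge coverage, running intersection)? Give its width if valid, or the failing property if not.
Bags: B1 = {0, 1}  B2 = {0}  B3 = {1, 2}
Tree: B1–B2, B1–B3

No — vertex 3 appears in no bag.

A tree decomposition must satisfy three properties: every vertex lies in some bag; for every edge, both endpoints lie together in some bag; and for every vertex, the bags containing it form a connected subtree. Here vertex 3 appears in no bag, so the decomposition is invalid.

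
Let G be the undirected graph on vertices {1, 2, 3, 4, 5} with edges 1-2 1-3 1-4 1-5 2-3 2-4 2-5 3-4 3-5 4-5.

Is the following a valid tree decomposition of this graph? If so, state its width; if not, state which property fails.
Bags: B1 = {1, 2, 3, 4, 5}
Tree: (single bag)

Every vertex of G appears in some bag (union = {1, 2, 3, 4, 5}); every edge is covered by a bag; and for each vertex v the set of bags containing v is connected in the bag tree. The decomposition is therefore valid. The largest bag has 5 vertices, so the width is 4.

Yes; width 4.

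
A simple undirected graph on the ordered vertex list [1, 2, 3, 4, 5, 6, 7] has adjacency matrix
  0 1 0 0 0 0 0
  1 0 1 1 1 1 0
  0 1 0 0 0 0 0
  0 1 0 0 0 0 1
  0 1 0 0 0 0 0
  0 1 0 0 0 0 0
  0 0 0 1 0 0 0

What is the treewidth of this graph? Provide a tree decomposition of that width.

Every bag has size at most 2, so the width is 2 − 1 = 1 and tw(G) ≤ 1. Since G has at least one edge (e.g. 4–2), it is not an edgeless graph, so tw(G) ≥ 1. The upper and lower bounds meet at 1, so that is the treewidth.

Treewidth 1.
Bags: B1 = {2, 4}  B2 = {2, 5}  B3 = {2, 3}  B4 = {2, 6}  B5 = {4, 7}  B6 = {1, 2}
Tree: B1–B2, B1–B3, B1–B4, B1–B5, B3–B6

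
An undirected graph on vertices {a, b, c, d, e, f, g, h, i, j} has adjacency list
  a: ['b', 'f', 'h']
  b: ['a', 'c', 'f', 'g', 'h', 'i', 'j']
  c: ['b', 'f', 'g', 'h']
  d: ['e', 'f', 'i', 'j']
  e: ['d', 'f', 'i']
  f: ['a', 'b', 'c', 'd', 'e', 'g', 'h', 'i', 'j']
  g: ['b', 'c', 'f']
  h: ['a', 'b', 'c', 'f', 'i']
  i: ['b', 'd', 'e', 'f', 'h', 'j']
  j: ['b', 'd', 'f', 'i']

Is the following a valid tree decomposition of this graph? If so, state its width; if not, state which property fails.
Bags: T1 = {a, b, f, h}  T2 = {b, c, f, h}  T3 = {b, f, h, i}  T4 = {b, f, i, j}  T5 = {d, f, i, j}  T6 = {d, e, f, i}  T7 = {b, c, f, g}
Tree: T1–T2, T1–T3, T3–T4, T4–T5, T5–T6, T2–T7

Checking the three conditions: (i) the bags cover all of {a, b, c, d, e, f, g, h, i, j}; (ii) for each edge, some bag contains both endpoints; (iii) the bags containing any fixed vertex form a subtree. All hold, so the decomposition is valid with width 4 − 1 = 3.

Yes; width 3.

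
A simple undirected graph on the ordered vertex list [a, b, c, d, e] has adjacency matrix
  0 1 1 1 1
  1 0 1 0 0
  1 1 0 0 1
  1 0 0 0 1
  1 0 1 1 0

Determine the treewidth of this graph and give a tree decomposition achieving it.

Each bag holds 3 vertices, so the decomposition has width 2, which upper-bounds the treewidth. For the lower bound, the 3 vertices {a, d, e} are pairwise adjacent, and any tree decomposition puts a clique entirely inside one bag — forcing width ≥ 2. Hence tw(G) = 2 exactly.

Treewidth 2.
One optimal decomposition is:
Bags: B1 = {a, c, e}  B2 = {a, d, e}  B3 = {a, b, c}
Tree: B1–B2, B1–B3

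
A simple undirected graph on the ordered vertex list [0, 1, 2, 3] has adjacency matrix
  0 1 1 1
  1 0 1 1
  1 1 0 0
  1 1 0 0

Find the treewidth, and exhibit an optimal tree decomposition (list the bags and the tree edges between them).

Treewidth 2.
One such decomposition:
Bags: B1 = {0, 1, 2}  B2 = {0, 1, 3}
Tree: B1–B2

Each bag holds 3 vertices, so the decomposition has width 2, which upper-bounds the treewidth. Conversely, {0, 1, 2} is a clique of size 3, and the vertices of any clique must share a bag in every tree decomposition; so some bag has ≥ 3 vertices and tw(G) ≥ 2. Combining the bounds, tw(G) = 2.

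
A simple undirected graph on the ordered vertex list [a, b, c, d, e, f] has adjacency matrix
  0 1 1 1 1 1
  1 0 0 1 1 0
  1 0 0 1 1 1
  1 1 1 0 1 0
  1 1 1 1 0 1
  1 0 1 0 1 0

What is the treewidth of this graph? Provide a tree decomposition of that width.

The largest bag has 4 vertices, giving width 3; this decomposition certifies tw(G) ≤ 3. On the other hand G contains the 4-clique {a, c, d, e}. A clique must lie in a single bag of any decomposition, so no decomposition can have width below 3. Hence tw(G) = 3 exactly.

Treewidth 3.
One optimal decomposition is:
Bags: B1 = {a, c, d, e}  B2 = {a, c, e, f}  B3 = {a, b, d, e}
Tree: B1–B2, B1–B3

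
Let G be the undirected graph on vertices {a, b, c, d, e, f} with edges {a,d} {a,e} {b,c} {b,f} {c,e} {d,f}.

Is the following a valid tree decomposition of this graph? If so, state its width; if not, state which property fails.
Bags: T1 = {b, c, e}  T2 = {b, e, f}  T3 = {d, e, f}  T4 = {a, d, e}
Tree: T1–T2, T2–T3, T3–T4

Checking the three conditions: (i) the bags cover all of {a, b, c, d, e, f}; (ii) for each edge, some bag contains both endpoints; (iii) the bags containing any fixed vertex form a subtree. All hold, so the decomposition is valid with width 3 − 1 = 2.

Yes; width 2.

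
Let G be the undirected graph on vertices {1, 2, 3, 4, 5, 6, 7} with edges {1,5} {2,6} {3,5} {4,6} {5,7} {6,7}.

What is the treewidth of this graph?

1

A width-1 tree decomposition is:
Bags: B1 = {6, 7}  B2 = {4, 6}  B3 = {5, 7}  B4 = {3, 5}  B5 = {1, 5}  B6 = {2, 6}
Tree: B1–B2, B1–B3, B3–B4, B3–B5, B1–B6
Every bag has size at most 2, so the width is 2 − 1 = 1 and tw(G) ≤ 1. G has an edge, so its treewidth is at least 1. Hence tw(G) = 1 exactly.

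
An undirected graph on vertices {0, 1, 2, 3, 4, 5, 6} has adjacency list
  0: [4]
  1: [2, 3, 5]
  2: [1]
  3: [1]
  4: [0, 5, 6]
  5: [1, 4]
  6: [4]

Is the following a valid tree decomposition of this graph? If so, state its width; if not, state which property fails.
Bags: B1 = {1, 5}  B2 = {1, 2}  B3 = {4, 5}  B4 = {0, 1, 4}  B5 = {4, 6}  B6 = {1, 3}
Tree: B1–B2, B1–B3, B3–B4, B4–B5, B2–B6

No — bags containing vertex 1 are not connected in the tree.

A tree decomposition must satisfy three properties: every vertex lies in some bag; for every edge, both endpoints lie together in some bag; and for every vertex, the bags containing it form a connected subtree. Here bags containing vertex 1 are not connected in the tree, so the decomposition is invalid.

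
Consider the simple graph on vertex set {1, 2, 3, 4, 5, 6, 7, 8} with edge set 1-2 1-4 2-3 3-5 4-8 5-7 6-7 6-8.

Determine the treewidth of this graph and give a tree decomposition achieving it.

Treewidth 2.
One such decomposition:
Bags: B1 = {3, 5, 7}  B2 = {2, 3, 7}  B3 = {1, 2, 7}  B4 = {1, 4, 7}  B5 = {4, 7, 8}  B6 = {6, 7, 8}
Tree: B1–B2, B2–B3, B3–B4, B4–B5, B5–B6

Each bag holds 3 vertices, so the decomposition has width 2, which upper-bounds the treewidth. The edges 7–5–3–2–1–4–8–6–7 form a cycle, so G is not a tree and its treewidth is at least 2. Combining the bounds, tw(G) = 2.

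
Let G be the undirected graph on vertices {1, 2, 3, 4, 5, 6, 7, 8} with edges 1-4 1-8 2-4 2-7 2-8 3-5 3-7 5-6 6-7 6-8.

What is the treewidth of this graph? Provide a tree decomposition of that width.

Treewidth 2.
Bags: B1 = {3, 5, 7}  B2 = {5, 6, 7}  B3 = {2, 6, 7}  B4 = {2, 6, 8}  B5 = {2, 4, 8}  B6 = {1, 4, 8}
Tree: B1–B2, B2–B3, B3–B4, B4–B5, B5–B6

Every bag has size at most 3, so the width is 3 − 1 = 2 and tw(G) ≤ 2. For the lower bound, G contains the cycle 3–5–6–7–3, so G is not a forest; only forests have treewidth ≤ 1, hence tw(G) ≥ 2. The upper and lower bounds meet at 2, so that is the treewidth.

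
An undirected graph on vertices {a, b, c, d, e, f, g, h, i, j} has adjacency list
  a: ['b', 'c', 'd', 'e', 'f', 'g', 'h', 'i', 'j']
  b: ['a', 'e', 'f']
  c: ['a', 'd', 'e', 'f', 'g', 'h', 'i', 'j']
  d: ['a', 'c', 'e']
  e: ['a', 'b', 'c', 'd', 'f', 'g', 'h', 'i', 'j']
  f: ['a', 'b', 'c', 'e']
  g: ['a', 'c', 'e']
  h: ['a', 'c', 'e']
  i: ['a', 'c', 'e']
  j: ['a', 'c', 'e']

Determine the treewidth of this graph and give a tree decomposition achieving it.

Treewidth 3.
One optimal decomposition is:
Bags: B1 = {a, c, e, f}  B2 = {a, b, e, f}  B3 = {a, c, e, i}  B4 = {a, c, e, j}  B5 = {a, c, d, e}  B6 = {a, c, e, h}  B7 = {a, c, e, g}
Tree: B1–B2, B1–B3, B1–B4, B4–B5, B4–B6, B5–B7

Every bag has size at most 4, so the width is 4 − 1 = 3 and tw(G) ≤ 3. For the lower bound, the 4 vertices {a, c, d, e} are pairwise adjacent, and any tree decomposition puts a clique entirely inside one bag — forcing width ≥ 3. Combining the bounds, tw(G) = 3.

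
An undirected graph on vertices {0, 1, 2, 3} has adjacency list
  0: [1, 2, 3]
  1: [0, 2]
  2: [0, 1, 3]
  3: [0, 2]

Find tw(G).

2

A width-2 tree decomposition is:
Bags: B1 = {0, 2, 3}  B2 = {0, 1, 2}
Tree: B1–B2
Every bag has size at most 3, so the width is 3 − 1 = 2 and tw(G) ≤ 2. On the other hand G contains the 3-clique {0, 1, 2}. A clique must lie in a single bag of any decomposition, so no decomposition can have width below 2. Therefore the treewidth is 2.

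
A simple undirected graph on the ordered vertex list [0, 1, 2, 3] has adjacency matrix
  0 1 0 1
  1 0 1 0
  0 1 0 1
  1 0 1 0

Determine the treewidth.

2

A width-2 tree decomposition is:
Bags: B1 = {0, 1, 3}  B2 = {1, 2, 3}
Tree: B1–B2
The largest bag has 3 vertices, giving width 2; this decomposition certifies tw(G) ≤ 2. Since 1–0–3–2–1 is a cycle in G, G is not acyclic. Forests are exactly the graphs of treewidth ≤ 1, so tw(G) ≥ 2. The upper and lower bounds meet at 2, so that is the treewidth.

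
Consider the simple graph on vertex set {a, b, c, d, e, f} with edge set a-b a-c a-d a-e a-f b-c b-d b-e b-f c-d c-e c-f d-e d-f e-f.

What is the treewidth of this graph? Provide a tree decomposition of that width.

With just one bag of size 6, the width is 6 − 1 = 5, so tw(G) ≤ 5. Conversely, {a, b, c, d, e, f} is a clique of size 6, and the vertices of any clique must share a bag in every tree decomposition; so some bag has ≥ 6 vertices and tw(G) ≥ 5. The upper and lower bounds meet at 5, so that is the treewidth.

Treewidth 5.
One such decomposition:
Bags: B1 = {a, b, c, d, e, f}
Tree: (single bag)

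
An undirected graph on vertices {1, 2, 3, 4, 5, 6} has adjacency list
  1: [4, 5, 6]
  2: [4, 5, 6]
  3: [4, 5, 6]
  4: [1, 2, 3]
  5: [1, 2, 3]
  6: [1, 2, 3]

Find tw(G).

3

A width-3 tree decomposition is:
Bags: B1 = {1, 2, 3, 4}  B2 = {1, 2, 3, 6}  B3 = {1, 2, 3, 5}
Tree: B1–B2, B2–B3
Every bag has size at most 4, so the width is 4 − 1 = 3 and tw(G) ≤ 3. For the lower bound: the 4 vertex sets {2,4}, {3,6}, {1}, {5} are disjoint, each induces a connected subgraph, and every pair is joined by at least one edge of G. Contracting each set to a single vertex therefore yields K_{4} as a minor, and since treewidth is minor-monotone, tw(G) ≥ tw(K_{4}) = 3. Therefore the treewidth is 3.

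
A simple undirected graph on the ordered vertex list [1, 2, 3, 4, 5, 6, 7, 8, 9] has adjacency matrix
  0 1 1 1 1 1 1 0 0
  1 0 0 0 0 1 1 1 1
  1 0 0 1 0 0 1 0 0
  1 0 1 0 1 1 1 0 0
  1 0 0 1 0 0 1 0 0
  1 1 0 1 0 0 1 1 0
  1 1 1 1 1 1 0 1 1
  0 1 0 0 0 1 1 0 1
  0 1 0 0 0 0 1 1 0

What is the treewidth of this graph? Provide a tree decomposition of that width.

Every bag has size at most 4, so the width is 4 − 1 = 3 and tw(G) ≤ 3. For the lower bound, the 4 vertices {2, 7, 8, 9} are pairwise adjacent, and any tree decomposition puts a clique entirely inside one bag — forcing width ≥ 3. Combining the bounds, tw(G) = 3.

Treewidth 3.
Bags: B1 = {1, 4, 6, 7}  B2 = {1, 2, 6, 7}  B3 = {2, 6, 7, 8}  B4 = {1, 4, 5, 7}  B5 = {2, 7, 8, 9}  B6 = {1, 3, 4, 7}
Tree: B1–B2, B2–B3, B1–B4, B3–B5, B1–B6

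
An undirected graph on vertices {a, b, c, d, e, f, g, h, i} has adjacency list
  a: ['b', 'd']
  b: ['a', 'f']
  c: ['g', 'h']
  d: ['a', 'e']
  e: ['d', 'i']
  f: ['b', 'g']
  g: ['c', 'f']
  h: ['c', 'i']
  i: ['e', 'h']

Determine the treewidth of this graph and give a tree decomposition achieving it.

Treewidth 2.
One such decomposition:
Bags: B1 = {a, b, f}  B2 = {a, d, f}  B3 = {d, e, f}  B4 = {e, f, i}  B5 = {f, h, i}  B6 = {c, f, h}  B7 = {c, f, g}
Tree: B1–B2, B2–B3, B3–B4, B4–B5, B5–B6, B6–B7

Every bag has size at most 3, so the width is 3 − 1 = 2 and tw(G) ≤ 2. Since f–b–a–d–e–i–h–c–g–f is a cycle in G, G is not acyclic. Forests are exactly the graphs of treewidth ≤ 1, so tw(G) ≥ 2. Combining the bounds, tw(G) = 2.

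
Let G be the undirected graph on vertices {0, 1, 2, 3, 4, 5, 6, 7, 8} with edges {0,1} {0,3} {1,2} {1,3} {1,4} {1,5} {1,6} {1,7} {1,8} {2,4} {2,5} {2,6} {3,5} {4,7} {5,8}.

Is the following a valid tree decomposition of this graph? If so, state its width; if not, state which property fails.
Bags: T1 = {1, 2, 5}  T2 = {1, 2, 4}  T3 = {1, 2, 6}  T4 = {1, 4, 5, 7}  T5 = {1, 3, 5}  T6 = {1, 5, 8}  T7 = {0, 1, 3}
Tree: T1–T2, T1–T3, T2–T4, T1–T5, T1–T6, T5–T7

A tree decomposition must satisfy three properties: every vertex lies in some bag; for every edge, both endpoints lie together in some bag; and for every vertex, the bags containing it form a connected subtree. Here bags containing vertex 5 are not connected in the tree, so the decomposition is invalid.

No — bags containing vertex 5 are not connected in the tree.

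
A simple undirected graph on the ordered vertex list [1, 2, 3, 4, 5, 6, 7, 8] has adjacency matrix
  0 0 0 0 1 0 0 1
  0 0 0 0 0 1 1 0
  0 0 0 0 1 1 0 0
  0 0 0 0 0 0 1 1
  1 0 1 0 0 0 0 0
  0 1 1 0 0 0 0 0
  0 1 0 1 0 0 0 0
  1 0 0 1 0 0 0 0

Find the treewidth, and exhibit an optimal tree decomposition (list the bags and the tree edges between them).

Each bag holds 3 vertices, so the decomposition has width 2, which upper-bounds the treewidth. For the lower bound, G contains the cycle 6–2–7–4–8–1–5–3–6, so G is not a forest; only forests have treewidth ≤ 1, hence tw(G) ≥ 2. The upper and lower bounds meet at 2, so that is the treewidth.

Treewidth 2.
One optimal decomposition is:
Bags: B1 = {2, 6, 7}  B2 = {4, 6, 7}  B3 = {4, 6, 8}  B4 = {1, 6, 8}  B5 = {1, 5, 6}  B6 = {3, 5, 6}
Tree: B1–B2, B2–B3, B3–B4, B4–B5, B5–B6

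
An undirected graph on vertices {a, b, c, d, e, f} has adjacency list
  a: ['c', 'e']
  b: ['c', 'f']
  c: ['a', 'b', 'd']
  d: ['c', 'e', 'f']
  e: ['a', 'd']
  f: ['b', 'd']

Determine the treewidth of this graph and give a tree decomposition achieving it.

Each bag holds 3 vertices, so the decomposition has width 2, which upper-bounds the treewidth. Since a–e–d–c–a is a cycle in G, G is not acyclic. Forests are exactly the graphs of treewidth ≤ 1, so tw(G) ≥ 2. Therefore the treewidth is 2.

Treewidth 2.
Bags: B1 = {a, c, e}  B2 = {c, d, e}  B3 = {b, c, d}  B4 = {b, d, f}
Tree: B1–B2, B2–B3, B3–B4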